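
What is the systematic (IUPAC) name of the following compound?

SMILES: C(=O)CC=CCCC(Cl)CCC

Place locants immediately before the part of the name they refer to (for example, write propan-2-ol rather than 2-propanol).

The longest carbon chain that includes the –CHO group and the multiple bond has 10 carbons, so the parent hydride is decane.
The principal characteristic group is an aldehyde (terminal –CHO), named with the suffix -al.
The chain contains a C=C double bond, so the unsaturation ending is -ene.
The numbering direction is chosen so that the aldehyde carbon is C-1 by definition.
That gives the double bond between C-3 and C-4; a chloro group at C-7.
The name is 7-chlorodec-3-enal.

7-chlorodec-3-enal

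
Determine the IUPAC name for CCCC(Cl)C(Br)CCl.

2-bromo-1,3-dichlorohexane

The longest carbon chain is 6 atoms: the parent is hexane.
The numbering direction is chosen so that the substituent locant set {1,2,3} is lower than {4,5,6} at the first point of difference.
That gives a bromo group at C-2; chloro groups at C-1 and C-3.
Substituent prefixes are cited in alphabetical order (multiplying prefixes like di-/tri- are ignored for ordering).
The name is 2-bromo-1,3-dichlorohexane.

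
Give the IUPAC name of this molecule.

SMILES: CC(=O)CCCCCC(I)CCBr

The longest chain bearing the carbonyl is 10 carbons long (decane).
The principal characteristic group is a ketone (C=O on an internal carbon), named with the suffix -one.
Number the chain so that numbering from this end puts the carbonyl group at C-2 rather than C-9.
This places the carbonyl at C-2; a bromo group at C-10; an iodo group at C-8.
Prefixes are listed alphabetically: bromo, iodo.
The name is 10-bromo-8-iododecan-2-one.

10-bromo-8-iododecan-2-one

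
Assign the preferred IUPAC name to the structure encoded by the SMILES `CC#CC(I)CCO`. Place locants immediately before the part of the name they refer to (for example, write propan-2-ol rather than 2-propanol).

3-iodohex-4-yn-1-ol

Counting along the main chain through the –OH group and the multiple bond gives 6 carbons: the parent is hexane.
The principal characteristic group is an alcohol (–OH), named with the suffix -ol.
There is one C≡C triple bond, indicated by the ending -yne.
The numbering direction is chosen so that numbering from this end puts the hydroxyl group at C-1 rather than C-6.
With this numbering: the hydroxyl at C-1; the triple bond between C-4 and C-5; an iodo group at C-3.
Assembling the pieces gives 3-iodohex-4-yn-1-ol.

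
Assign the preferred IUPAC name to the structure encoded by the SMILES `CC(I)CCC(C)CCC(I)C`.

2,8-diiodo-5-methylnonane

The longest continuous carbon chain has 9 atoms, so the parent hydride is nonane.
The molecule is symmetric, so either numbering direction gives the same locants.
With this numbering: iodo groups at C-2 and C-8; a methyl group at C-5.
The substituents are ordered alphabetically, ignoring any di-/tri- multipliers.
The name is 2,8-diiodo-5-methylnonane.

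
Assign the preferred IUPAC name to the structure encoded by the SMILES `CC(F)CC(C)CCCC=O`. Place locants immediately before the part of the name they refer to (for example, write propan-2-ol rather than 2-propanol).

The longest chain bearing the –CHO group is 8 carbons long (octane).
An aldehyde (terminal –CHO) is the principal characteristic group, giving the suffix -al.
Choose the numbering such that the aldehyde carbon is C-1 by definition.
This places a fluoro group at C-7; a methyl group at C-5.
Substituent prefixes are cited in alphabetical order (multiplying prefixes like di-/tri- are ignored for ordering).
Assembling the pieces gives 7-fluoro-5-methyloctanal.

7-fluoro-5-methyloctanal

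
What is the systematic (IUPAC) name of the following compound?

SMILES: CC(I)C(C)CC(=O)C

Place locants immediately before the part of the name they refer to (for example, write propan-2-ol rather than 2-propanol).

5-iodo-4-methylhexan-2-one

Counting along the main chain through the carbonyl gives 6 carbons: the parent is hexane.
A ketone (C=O on an internal carbon) is the principal characteristic group, giving the suffix -one.
Choose the numbering such that numbering from this end puts the carbonyl group at C-2 rather than C-5.
This places the carbonyl at C-2; an iodo group at C-5; a methyl group at C-4.
Prefixes are listed alphabetically: iodo, methyl.
Assembling the pieces gives 5-iodo-4-methylhexan-2-one.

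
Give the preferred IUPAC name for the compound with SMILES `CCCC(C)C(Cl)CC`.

The longest continuous carbon chain has 7 atoms, so the parent hydride is heptane.
Choose the numbering such that the substituent locant set {3,4} is lower than {4,5} at the first point of difference.
That gives a chloro group at C-3; a methyl group at C-4.
Substituent prefixes are cited in alphabetical order (multiplying prefixes like di-/tri- are ignored for ordering).
Putting it together: 3-chloro-4-methylheptane.

3-chloro-4-methylheptane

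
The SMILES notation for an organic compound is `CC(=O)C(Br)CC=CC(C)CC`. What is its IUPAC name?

The longest chain bearing the carbonyl and the multiple bond is 9 carbons long (nonane).
The highest-priority functional group is a ketone (C=O on an internal carbon), so the name ends in -one.
The chain contains a C=C double bond, so the unsaturation ending is -ene.
Number the chain so that numbering from this end puts the carbonyl group at C-2 rather than C-8.
With this numbering: the carbonyl at C-2; the double bond between C-5 and C-6; a bromo group at C-3; a methyl group at C-7.
Prefixes are listed alphabetically: bromo, methyl.
Assembling the pieces gives 3-bromo-7-methylnon-5-en-2-one.

3-bromo-7-methylnon-5-en-2-one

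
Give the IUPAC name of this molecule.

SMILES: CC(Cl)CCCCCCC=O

8-chlorononanal

Counting along the main chain through the –CHO group gives 9 carbons: the parent is nonane.
The highest-priority functional group is an aldehyde (terminal –CHO), so the name ends in -al.
Choose the numbering such that the aldehyde carbon is C-1 by definition.
This places a chloro group at C-8.
The name is 8-chlorononanal.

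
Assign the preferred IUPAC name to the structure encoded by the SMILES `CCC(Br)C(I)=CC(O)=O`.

The longest carbon chain that includes the –COOH group and the multiple bond has 6 carbons, so the parent hydride is hexane.
The highest-priority functional group is a carboxylic acid (terminal –COOH), so the name ends in -oic acid.
There is one C=C double bond, indicated by the ending -ene.
Choose the numbering such that the carboxylic acid carbon is C-1 by definition.
This places the double bond between C-2 and C-3; a bromo group at C-4; an iodo group at C-3.
The substituents are ordered alphabetically, ignoring any di-/tri- multipliers.
Putting it together: 4-bromo-3-iodohex-2-enoic acid.

4-bromo-3-iodohex-2-enoic acid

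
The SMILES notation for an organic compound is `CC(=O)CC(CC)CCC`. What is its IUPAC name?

4-ethylheptan-2-one

The longest carbon chain that includes the carbonyl has 7 carbons, so the parent hydride is heptane.
The principal characteristic group is a ketone (C=O on an internal carbon), named with the suffix -one.
Choose the numbering such that numbering from this end puts the carbonyl group at C-2 rather than C-6.
With this numbering: the carbonyl at C-2; an ethyl group at C-4.
The name is 4-ethylheptan-2-one.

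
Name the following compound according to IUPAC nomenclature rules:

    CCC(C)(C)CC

The longest carbon chain is 5 atoms: the parent is pentane.
The molecule is symmetric, so either numbering direction gives the same locants.
This places two methyl groups at C-3.
Assembling the pieces gives 3,3-dimethylpentane.

3,3-dimethylpentane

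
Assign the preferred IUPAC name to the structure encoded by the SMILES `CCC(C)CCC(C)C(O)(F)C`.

2-fluoro-3,6-dimethyloctan-2-ol

The longest chain bearing the –OH group is 8 carbons long (octane).
The principal characteristic group is an alcohol (–OH), named with the suffix -ol.
Number the chain so that numbering from this end puts the hydroxyl group at C-2 rather than C-7.
With this numbering: the hydroxyl at C-2; a fluoro group at C-2; methyl groups at C-3 and C-6.
The substituents are ordered alphabetically, ignoring any di-/tri- multipliers.
The name is 2-fluoro-3,6-dimethyloctan-2-ol.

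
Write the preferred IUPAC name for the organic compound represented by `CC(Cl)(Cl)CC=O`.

3,3-dichlorobutanal

The longest carbon chain that includes the –CHO group has 4 carbons, so the parent hydride is butane.
The principal characteristic group is an aldehyde (terminal –CHO), named with the suffix -al.
The numbering direction is chosen so that the aldehyde carbon is C-1 by definition.
This places two chloro groups at C-3.
The name is 3,3-dichlorobutanal.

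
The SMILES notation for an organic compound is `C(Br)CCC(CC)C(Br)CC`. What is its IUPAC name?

1,5-dibromo-4-ethylheptane

The parent chain contains 7 carbons (heptane).
The numbering direction is chosen so that the substituent locant set {1,4,5} is lower than {3,4,7} at the first point of difference.
This places bromo groups at C-1 and C-5; an ethyl group at C-4.
The substituents are ordered alphabetically, ignoring any di-/tri- multipliers.
The name is 1,5-dibromo-4-ethylheptane.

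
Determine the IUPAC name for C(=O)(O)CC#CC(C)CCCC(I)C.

9-iodo-5-methyldec-3-ynoic acid

Counting along the main chain through the –COOH group and the multiple bond gives 10 carbons: the parent is decane.
The principal characteristic group is a carboxylic acid (terminal –COOH), named with the suffix -oic acid.
A C≡C triple bond in the chain gives the infix -yne-.
The numbering direction is chosen so that the carboxylic acid carbon is C-1 by definition.
This places the triple bond between C-3 and C-4; an iodo group at C-9; a methyl group at C-5.
Prefixes are listed alphabetically: iodo, methyl.
Assembling the pieces gives 9-iodo-5-methyldec-3-ynoic acid.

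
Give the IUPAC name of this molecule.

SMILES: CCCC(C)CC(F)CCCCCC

6-fluoro-4-methyldodecane

The longest carbon chain is 12 atoms: the parent is dodecane.
Number the chain so that the substituent locant set {4,6} is lower than {7,9} at the first point of difference.
With this numbering: a fluoro group at C-6; a methyl group at C-4.
Prefixes are listed alphabetically: fluoro, methyl.
Putting it together: 6-fluoro-4-methyldodecane.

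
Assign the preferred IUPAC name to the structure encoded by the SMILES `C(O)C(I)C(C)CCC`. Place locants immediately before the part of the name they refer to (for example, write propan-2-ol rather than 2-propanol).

The longest carbon chain that includes the –OH group has 6 carbons, so the parent hydride is hexane.
The principal characteristic group is an alcohol (–OH), named with the suffix -ol.
Number the chain so that numbering from this end puts the hydroxyl group at C-1 rather than C-6.
With this numbering: the hydroxyl at C-1; an iodo group at C-2; a methyl group at C-3.
The substituents are ordered alphabetically, ignoring any di-/tri- multipliers.
The name is 2-iodo-3-methylhexan-1-ol.

2-iodo-3-methylhexan-1-ol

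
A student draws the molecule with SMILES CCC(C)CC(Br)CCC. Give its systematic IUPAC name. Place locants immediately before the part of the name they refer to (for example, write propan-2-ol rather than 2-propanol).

5-bromo-3-methyloctane

The longest continuous carbon chain has 8 atoms, so the parent hydride is octane.
The numbering direction is chosen so that the substituent locant set {3,5} is lower than {4,6} at the first point of difference.
With this numbering: a bromo group at C-5; a methyl group at C-3.
Substituent prefixes are cited in alphabetical order (multiplying prefixes like di-/tri- are ignored for ordering).
The name is 5-bromo-3-methyloctane.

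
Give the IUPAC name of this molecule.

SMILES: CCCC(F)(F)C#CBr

1-bromo-3,3-difluorohex-1-yne

The longest carbon chain that includes the multiple bond has 6 carbons, so the parent hydride is hexane.
A C≡C triple bond in the chain gives the infix -yne-.
Number the chain so that numbering from this end puts the triple bond at C-1 rather than C-5.
This places the triple bond between C-1 and C-2; a bromo group at C-1; two fluoro groups at C-3.
The substituents are ordered alphabetically, ignoring any di-/tri- multipliers.
Putting it together: 1-bromo-3,3-difluorohex-1-yne.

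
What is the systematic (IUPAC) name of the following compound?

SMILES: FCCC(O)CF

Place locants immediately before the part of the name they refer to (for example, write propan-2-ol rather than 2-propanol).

1,4-difluorobutan-2-ol

The longest chain bearing the –OH group is 4 carbons long (butane).
The principal characteristic group is an alcohol (–OH), named with the suffix -ol.
The numbering direction is chosen so that numbering from this end puts the hydroxyl group at C-2 rather than C-3.
This places the hydroxyl at C-2; fluoro groups at C-1 and C-4.
Assembling the pieces gives 1,4-difluorobutan-2-ol.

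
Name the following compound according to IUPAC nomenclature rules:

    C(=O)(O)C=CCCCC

Counting along the main chain through the –COOH group and the multiple bond gives 7 carbons: the parent is heptane.
The highest-priority functional group is a carboxylic acid (terminal –COOH), so the name ends in -oic acid.
A C=C double bond in the chain gives the infix -ene-.
Number the chain so that the carboxylic acid carbon is C-1 by definition.
With this numbering: the double bond between C-2 and C-3.
Putting it together: hept-2-enoic acid.

hept-2-enoic acid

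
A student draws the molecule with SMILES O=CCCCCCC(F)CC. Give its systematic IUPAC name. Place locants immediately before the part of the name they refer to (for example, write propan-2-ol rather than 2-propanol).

7-fluorononanal

Counting along the main chain through the –CHO group gives 9 carbons: the parent is nonane.
The principal characteristic group is an aldehyde (terminal –CHO), named with the suffix -al.
Number the chain so that the aldehyde carbon is C-1 by definition.
This places a fluoro group at C-7.
Assembling the pieces gives 7-fluorononanal.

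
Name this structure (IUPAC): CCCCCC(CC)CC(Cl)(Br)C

2-bromo-2-chloro-4-ethylnonane

The longest carbon chain is 9 atoms: the parent is nonane.
The numbering direction is chosen so that the substituent locant set {2,2,4} is lower than {6,8,8} at the first point of difference.
This places a bromo group at C-2; a chloro group at C-2; an ethyl group at C-4.
Prefixes are listed alphabetically: bromo, chloro, ethyl.
The name is 2-bromo-2-chloro-4-ethylnonane.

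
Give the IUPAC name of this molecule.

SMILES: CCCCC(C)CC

The longest continuous carbon chain has 7 atoms, so the parent hydride is heptane.
The numbering direction is chosen so that the substituent locant set {3} is lower than {5} at the first point of difference.
With this numbering: a methyl group at C-3.
The name is 3-methylheptane.

3-methylheptane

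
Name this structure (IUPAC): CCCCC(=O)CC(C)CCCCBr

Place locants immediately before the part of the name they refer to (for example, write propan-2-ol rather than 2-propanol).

11-bromo-7-methylundecan-5-one

The longest chain bearing the carbonyl is 11 carbons long (undecane).
A ketone (C=O on an internal carbon) is the principal characteristic group, giving the suffix -one.
The numbering direction is chosen so that numbering from this end puts the carbonyl group at C-5 rather than C-7.
With this numbering: the carbonyl at C-5; a bromo group at C-11; a methyl group at C-7.
Prefixes are listed alphabetically: bromo, methyl.
Putting it together: 11-bromo-7-methylundecan-5-one.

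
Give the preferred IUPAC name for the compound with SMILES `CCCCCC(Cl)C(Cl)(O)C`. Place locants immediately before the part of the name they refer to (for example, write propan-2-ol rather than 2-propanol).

2,3-dichlorooctan-2-ol

The longest chain bearing the –OH group is 8 carbons long (octane).
An alcohol (–OH) is the principal characteristic group, giving the suffix -ol.
Number the chain so that numbering from this end puts the hydroxyl group at C-2 rather than C-7.
That gives the hydroxyl at C-2; chloro groups at C-2 and C-3.
Assembling the pieces gives 2,3-dichlorooctan-2-ol.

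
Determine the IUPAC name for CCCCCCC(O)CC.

The longest carbon chain that includes the –OH group has 9 carbons, so the parent hydride is nonane.
The highest-priority functional group is an alcohol (–OH), so the name ends in -ol.
The numbering direction is chosen so that numbering from this end puts the hydroxyl group at C-3 rather than C-7.
This places the hydroxyl at C-3.
Putting it together: nonan-3-ol.

nonan-3-ol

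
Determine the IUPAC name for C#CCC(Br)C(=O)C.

3-bromohex-5-yn-2-one

The longest chain bearing the carbonyl and the multiple bond is 6 carbons long (hexane).
The highest-priority functional group is a ketone (C=O on an internal carbon), so the name ends in -one.
A C≡C triple bond in the chain gives the infix -yne-.
Choose the numbering such that numbering from this end puts the carbonyl group at C-2 rather than C-5.
With this numbering: the carbonyl at C-2; the triple bond between C-5 and C-6; a bromo group at C-3.
The name is 3-bromohex-5-yn-2-one.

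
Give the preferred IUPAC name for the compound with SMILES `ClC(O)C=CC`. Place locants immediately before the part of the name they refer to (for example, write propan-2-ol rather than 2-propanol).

The longest chain bearing the –OH group and the multiple bond is 4 carbons long (butane).
The principal characteristic group is an alcohol (–OH), named with the suffix -ol.
A C=C double bond in the chain gives the infix -ene-.
The numbering direction is chosen so that numbering from this end puts the hydroxyl group at C-1 rather than C-4.
With this numbering: the hydroxyl at C-1; the double bond between C-2 and C-3; a chloro group at C-1.
Assembling the pieces gives 1-chlorobut-2-en-1-ol.

1-chlorobut-2-en-1-ol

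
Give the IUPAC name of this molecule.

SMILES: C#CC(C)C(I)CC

The longest carbon chain that includes the multiple bond has 6 carbons, so the parent hydride is hexane.
The chain contains a C≡C triple bond, so the unsaturation ending is -yne.
The numbering direction is chosen so that numbering from this end puts the triple bond at C-1 rather than C-5.
That gives the triple bond between C-1 and C-2; an iodo group at C-4; a methyl group at C-3.
The substituents are ordered alphabetically, ignoring any di-/tri- multipliers.
The name is 4-iodo-3-methylhex-1-yne.

4-iodo-3-methylhex-1-yne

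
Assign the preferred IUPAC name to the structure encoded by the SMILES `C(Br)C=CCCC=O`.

The longest chain bearing the –CHO group and the multiple bond is 6 carbons long (hexane).
The principal characteristic group is an aldehyde (terminal –CHO), named with the suffix -al.
The chain contains a C=C double bond, so the unsaturation ending is -ene.
Number the chain so that the aldehyde carbon is C-1 by definition.
With this numbering: the double bond between C-4 and C-5; a bromo group at C-6.
Assembling the pieces gives 6-bromohex-4-enal.

6-bromohex-4-enal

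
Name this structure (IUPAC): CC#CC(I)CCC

Counting along the main chain through the multiple bond gives 7 carbons: the parent is heptane.
There is one C≡C triple bond, indicated by the ending -yne.
Choose the numbering such that numbering from this end puts the triple bond at C-2 rather than C-5.
With this numbering: the triple bond between C-2 and C-3; an iodo group at C-4.
Assembling the pieces gives 4-iodohept-2-yne.

4-iodohept-2-yne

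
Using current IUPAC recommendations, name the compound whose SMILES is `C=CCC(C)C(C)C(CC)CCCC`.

6-ethyl-4,5-dimethyldec-1-ene

Counting along the main chain through the multiple bond gives 10 carbons: the parent is decane.
There is one C=C double bond, indicated by the ending -ene.
Number the chain so that numbering from this end puts the double bond at C-1 rather than C-9.
That gives the double bond between C-1 and C-2; an ethyl group at C-6; methyl groups at C-4 and C-5.
Prefixes are listed alphabetically: ethyl, methyl.
The name is 6-ethyl-4,5-dimethyldec-1-ene.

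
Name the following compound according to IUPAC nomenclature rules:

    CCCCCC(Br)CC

3-bromooctane

The longest carbon chain is 8 atoms: the parent is octane.
The numbering direction is chosen so that the substituent locant set {3} is lower than {6} at the first point of difference.
That gives a bromo group at C-3.
Putting it together: 3-bromooctane.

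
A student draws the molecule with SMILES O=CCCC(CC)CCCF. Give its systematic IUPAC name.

4-ethyl-7-fluoroheptanal

Counting along the main chain through the –CHO group gives 7 carbons: the parent is heptane.
An aldehyde (terminal –CHO) is the principal characteristic group, giving the suffix -al.
The numbering direction is chosen so that the aldehyde carbon is C-1 by definition.
With this numbering: an ethyl group at C-4; a fluoro group at C-7.
The substituents are ordered alphabetically, ignoring any di-/tri- multipliers.
Assembling the pieces gives 4-ethyl-7-fluoroheptanal.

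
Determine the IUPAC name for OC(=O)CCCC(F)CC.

5-fluoroheptanoic acid

The longest carbon chain that includes the –COOH group has 7 carbons, so the parent hydride is heptane.
The highest-priority functional group is a carboxylic acid (terminal –COOH), so the name ends in -oic acid.
The numbering direction is chosen so that the carboxylic acid carbon is C-1 by definition.
That gives a fluoro group at C-5.
The name is 5-fluoroheptanoic acid.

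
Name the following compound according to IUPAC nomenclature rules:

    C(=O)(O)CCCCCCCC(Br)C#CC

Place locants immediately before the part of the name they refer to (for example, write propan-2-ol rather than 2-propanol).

Counting along the main chain through the –COOH group and the multiple bond gives 12 carbons: the parent is dodecane.
The highest-priority functional group is a carboxylic acid (terminal –COOH), so the name ends in -oic acid.
There is one C≡C triple bond, indicated by the ending -yne.
Choose the numbering such that the carboxylic acid carbon is C-1 by definition.
With this numbering: the triple bond between C-10 and C-11; a bromo group at C-9.
The name is 9-bromododec-10-ynoic acid.

9-bromododec-10-ynoic acid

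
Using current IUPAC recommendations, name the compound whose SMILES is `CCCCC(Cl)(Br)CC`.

The longest carbon chain is 7 atoms: the parent is heptane.
Number the chain so that the substituent locant set {3,3} is lower than {5,5} at the first point of difference.
That gives a bromo group at C-3; a chloro group at C-3.
Substituent prefixes are cited in alphabetical order (multiplying prefixes like di-/tri- are ignored for ordering).
Putting it together: 3-bromo-3-chloroheptane.

3-bromo-3-chloroheptane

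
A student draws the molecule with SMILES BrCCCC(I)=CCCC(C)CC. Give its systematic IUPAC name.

1-bromo-4-iodo-8-methyldec-4-ene

The longest carbon chain that includes the multiple bond has 10 carbons, so the parent hydride is decane.
A C=C double bond in the chain gives the infix -ene-.
The numbering direction is chosen so that numbering from this end puts the double bond at C-4 rather than C-6.
That gives the double bond between C-4 and C-5; a bromo group at C-1; an iodo group at C-4; a methyl group at C-8.
The substituents are ordered alphabetically, ignoring any di-/tri- multipliers.
Assembling the pieces gives 1-bromo-4-iodo-8-methyldec-4-ene.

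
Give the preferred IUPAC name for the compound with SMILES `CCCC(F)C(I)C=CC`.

Counting along the main chain through the multiple bond gives 8 carbons: the parent is octane.
The chain contains a C=C double bond, so the unsaturation ending is -ene.
Number the chain so that numbering from this end puts the double bond at C-2 rather than C-6.
This places the double bond between C-2 and C-3; a fluoro group at C-5; an iodo group at C-4.
The substituents are ordered alphabetically, ignoring any di-/tri- multipliers.
Putting it together: 5-fluoro-4-iodooct-2-ene.

5-fluoro-4-iodooct-2-ene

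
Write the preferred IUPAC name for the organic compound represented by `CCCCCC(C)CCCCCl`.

The longest continuous carbon chain has 10 atoms, so the parent hydride is decane.
Choose the numbering such that the substituent locant set {1,5} is lower than {6,10} at the first point of difference.
That gives a chloro group at C-1; a methyl group at C-5.
Substituent prefixes are cited in alphabetical order (multiplying prefixes like di-/tri- are ignored for ordering).
The name is 1-chloro-5-methyldecane.

1-chloro-5-methyldecane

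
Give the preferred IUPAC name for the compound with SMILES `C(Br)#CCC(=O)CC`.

6-bromohex-5-yn-3-one

The longest chain bearing the carbonyl and the multiple bond is 6 carbons long (hexane).
A ketone (C=O on an internal carbon) is the principal characteristic group, giving the suffix -one.
The chain contains a C≡C triple bond, so the unsaturation ending is -yne.
Choose the numbering such that numbering from this end puts the carbonyl group at C-3 rather than C-4.
That gives the carbonyl at C-3; the triple bond between C-5 and C-6; a bromo group at C-6.
Putting it together: 6-bromohex-5-yn-3-one.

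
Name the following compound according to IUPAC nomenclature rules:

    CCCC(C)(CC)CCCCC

4-ethyl-4-methylnonane

The longest continuous carbon chain has 9 atoms, so the parent hydride is nonane.
Choose the numbering such that the substituent locant set {4,4} is lower than {6,6} at the first point of difference.
That gives an ethyl group at C-4; a methyl group at C-4.
Prefixes are listed alphabetically: ethyl, methyl.
The name is 4-ethyl-4-methylnonane.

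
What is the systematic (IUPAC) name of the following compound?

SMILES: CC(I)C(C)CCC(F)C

The longest carbon chain is 7 atoms: the parent is heptane.
The numbering direction is chosen so that the substituent locant set {2,3,6} is lower than {2,5,6} at the first point of difference.
With this numbering: a fluoro group at C-6; an iodo group at C-2; a methyl group at C-3.
Prefixes are listed alphabetically: fluoro, iodo, methyl.
The name is 6-fluoro-2-iodo-3-methylheptane.

6-fluoro-2-iodo-3-methylheptane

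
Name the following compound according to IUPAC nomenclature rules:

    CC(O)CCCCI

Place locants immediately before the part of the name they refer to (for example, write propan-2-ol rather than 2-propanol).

Counting along the main chain through the –OH group gives 6 carbons: the parent is hexane.
An alcohol (–OH) is the principal characteristic group, giving the suffix -ol.
Choose the numbering such that numbering from this end puts the hydroxyl group at C-2 rather than C-5.
With this numbering: the hydroxyl at C-2; an iodo group at C-6.
The name is 6-iodohexan-2-ol.

6-iodohexan-2-ol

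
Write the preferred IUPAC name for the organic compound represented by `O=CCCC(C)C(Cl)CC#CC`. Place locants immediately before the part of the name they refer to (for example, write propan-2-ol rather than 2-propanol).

Counting along the main chain through the –CHO group and the multiple bond gives 9 carbons: the parent is nonane.
The principal characteristic group is an aldehyde (terminal –CHO), named with the suffix -al.
There is one C≡C triple bond, indicated by the ending -yne.
Choose the numbering such that the aldehyde carbon is C-1 by definition.
That gives the triple bond between C-7 and C-8; a chloro group at C-5; a methyl group at C-4.
Prefixes are listed alphabetically: chloro, methyl.
Assembling the pieces gives 5-chloro-4-methylnon-7-ynal.

5-chloro-4-methylnon-7-ynal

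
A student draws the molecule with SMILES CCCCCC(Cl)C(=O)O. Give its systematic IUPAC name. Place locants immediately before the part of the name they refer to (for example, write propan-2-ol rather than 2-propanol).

Counting along the main chain through the –COOH group gives 7 carbons: the parent is heptane.
A carboxylic acid (terminal –COOH) is the principal characteristic group, giving the suffix -oic acid.
The numbering direction is chosen so that the carboxylic acid carbon is C-1 by definition.
This places a chloro group at C-2.
Assembling the pieces gives 2-chloroheptanoic acid.

2-chloroheptanoic acid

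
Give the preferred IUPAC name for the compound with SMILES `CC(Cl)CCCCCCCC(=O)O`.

9-chlorodecanoic acid

Counting along the main chain through the –COOH group gives 10 carbons: the parent is decane.
The highest-priority functional group is a carboxylic acid (terminal –COOH), so the name ends in -oic acid.
Number the chain so that the carboxylic acid carbon is C-1 by definition.
With this numbering: a chloro group at C-9.
The name is 9-chlorodecanoic acid.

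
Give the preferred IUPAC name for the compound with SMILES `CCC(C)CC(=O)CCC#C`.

The longest carbon chain that includes the carbonyl and the multiple bond has 9 carbons, so the parent hydride is nonane.
The principal characteristic group is a ketone (C=O on an internal carbon), named with the suffix -one.
A C≡C triple bond in the chain gives the infix -yne-.
Number the chain so that numbering from this end puts the triple bond at C-1 rather than C-8.
That gives the carbonyl at C-5; the triple bond between C-1 and C-2; a methyl group at C-7.
The name is 7-methylnon-1-yn-5-one.

7-methylnon-1-yn-5-one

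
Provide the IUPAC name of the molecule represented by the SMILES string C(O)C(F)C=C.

2-fluorobut-3-en-1-ol

Counting along the main chain through the –OH group and the multiple bond gives 4 carbons: the parent is butane.
An alcohol (–OH) is the principal characteristic group, giving the suffix -ol.
A C=C double bond in the chain gives the infix -ene-.
The numbering direction is chosen so that numbering from this end puts the hydroxyl group at C-1 rather than C-4.
This places the hydroxyl at C-1; the double bond between C-3 and C-4; a fluoro group at C-2.
Assembling the pieces gives 2-fluorobut-3-en-1-ol.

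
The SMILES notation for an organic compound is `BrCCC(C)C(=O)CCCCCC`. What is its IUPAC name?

The longest chain bearing the carbonyl is 10 carbons long (decane).
A ketone (C=O on an internal carbon) is the principal characteristic group, giving the suffix -one.
Choose the numbering such that numbering from this end puts the carbonyl group at C-4 rather than C-7.
That gives the carbonyl at C-4; a bromo group at C-1; a methyl group at C-3.
The substituents are ordered alphabetically, ignoring any di-/tri- multipliers.
Assembling the pieces gives 1-bromo-3-methyldecan-4-one.

1-bromo-3-methyldecan-4-one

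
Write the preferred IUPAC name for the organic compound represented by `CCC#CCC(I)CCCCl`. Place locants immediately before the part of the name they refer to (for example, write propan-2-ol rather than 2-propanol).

The longest carbon chain that includes the multiple bond has 9 carbons, so the parent hydride is nonane.
A C≡C triple bond in the chain gives the infix -yne-.
Number the chain so that numbering from this end puts the triple bond at C-3 rather than C-6.
This places the triple bond between C-3 and C-4; a chloro group at C-9; an iodo group at C-6.
Prefixes are listed alphabetically: chloro, iodo.
The name is 9-chloro-6-iodonon-3-yne.

9-chloro-6-iodonon-3-yne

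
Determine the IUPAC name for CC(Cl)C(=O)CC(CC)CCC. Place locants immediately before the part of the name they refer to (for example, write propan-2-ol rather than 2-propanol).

Counting along the main chain through the carbonyl gives 8 carbons: the parent is octane.
The highest-priority functional group is a ketone (C=O on an internal carbon), so the name ends in -one.
Choose the numbering such that numbering from this end puts the carbonyl group at C-3 rather than C-6.
That gives the carbonyl at C-3; a chloro group at C-2; an ethyl group at C-5.
Substituent prefixes are cited in alphabetical order (multiplying prefixes like di-/tri- are ignored for ordering).
Putting it together: 2-chloro-5-ethyloctan-3-one.

2-chloro-5-ethyloctan-3-one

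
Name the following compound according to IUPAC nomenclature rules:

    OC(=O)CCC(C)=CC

Counting along the main chain through the –COOH group and the multiple bond gives 6 carbons: the parent is hexane.
The principal characteristic group is a carboxylic acid (terminal –COOH), named with the suffix -oic acid.
The chain contains a C=C double bond, so the unsaturation ending is -ene.
Choose the numbering such that the carboxylic acid carbon is C-1 by definition.
With this numbering: the double bond between C-4 and C-5; a methyl group at C-4.
Assembling the pieces gives 4-methylhex-4-enoic acid.

4-methylhex-4-enoic acid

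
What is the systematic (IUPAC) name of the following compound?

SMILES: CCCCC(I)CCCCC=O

6-iododecanal

Counting along the main chain through the –CHO group gives 10 carbons: the parent is decane.
The highest-priority functional group is an aldehyde (terminal –CHO), so the name ends in -al.
Number the chain so that the aldehyde carbon is C-1 by definition.
With this numbering: an iodo group at C-6.
Putting it together: 6-iododecanal.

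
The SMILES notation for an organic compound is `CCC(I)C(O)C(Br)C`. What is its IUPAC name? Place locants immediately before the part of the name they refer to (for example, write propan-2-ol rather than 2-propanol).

2-bromo-4-iodohexan-3-ol

The longest chain bearing the –OH group is 6 carbons long (hexane).
An alcohol (–OH) is the principal characteristic group, giving the suffix -ol.
Choose the numbering such that numbering from this end puts the hydroxyl group at C-3 rather than C-4.
With this numbering: the hydroxyl at C-3; a bromo group at C-2; an iodo group at C-4.
The substituents are ordered alphabetically, ignoring any di-/tri- multipliers.
Putting it together: 2-bromo-4-iodohexan-3-ol.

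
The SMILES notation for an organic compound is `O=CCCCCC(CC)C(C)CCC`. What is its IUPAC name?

The longest chain bearing the –CHO group is 10 carbons long (decane).
An aldehyde (terminal –CHO) is the principal characteristic group, giving the suffix -al.
Number the chain so that the aldehyde carbon is C-1 by definition.
With this numbering: an ethyl group at C-6; a methyl group at C-7.
Substituent prefixes are cited in alphabetical order (multiplying prefixes like di-/tri- are ignored for ordering).
The name is 6-ethyl-7-methyldecanal.

6-ethyl-7-methyldecanal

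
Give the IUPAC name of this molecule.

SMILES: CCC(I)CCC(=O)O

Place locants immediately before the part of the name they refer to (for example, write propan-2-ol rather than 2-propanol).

Counting along the main chain through the –COOH group gives 6 carbons: the parent is hexane.
The principal characteristic group is a carboxylic acid (terminal –COOH), named with the suffix -oic acid.
The numbering direction is chosen so that the carboxylic acid carbon is C-1 by definition.
With this numbering: an iodo group at C-4.
The name is 4-iodohexanoic acid.

4-iodohexanoic acid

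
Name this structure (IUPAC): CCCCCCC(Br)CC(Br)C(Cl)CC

4,6-dibromo-3-chlorododecane

The longest continuous carbon chain has 12 atoms, so the parent hydride is dodecane.
The numbering direction is chosen so that the substituent locant set {3,4,6} is lower than {7,9,10} at the first point of difference.
This places bromo groups at C-4 and C-6; a chloro group at C-3.
Substituent prefixes are cited in alphabetical order (multiplying prefixes like di-/tri- are ignored for ordering).
The name is 4,6-dibromo-3-chlorododecane.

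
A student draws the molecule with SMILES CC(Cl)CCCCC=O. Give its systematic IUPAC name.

The longest carbon chain that includes the –CHO group has 7 carbons, so the parent hydride is heptane.
An aldehyde (terminal –CHO) is the principal characteristic group, giving the suffix -al.
The numbering direction is chosen so that the aldehyde carbon is C-1 by definition.
That gives a chloro group at C-6.
Assembling the pieces gives 6-chloroheptanal.

6-chloroheptanal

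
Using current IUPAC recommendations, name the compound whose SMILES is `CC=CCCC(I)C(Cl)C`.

The longest chain bearing the multiple bond is 8 carbons long (octane).
A C=C double bond in the chain gives the infix -ene-.
Choose the numbering such that numbering from this end puts the double bond at C-2 rather than C-6.
With this numbering: the double bond between C-2 and C-3; a chloro group at C-7; an iodo group at C-6.
The substituents are ordered alphabetically, ignoring any di-/tri- multipliers.
The name is 7-chloro-6-iodooct-2-ene.

7-chloro-6-iodooct-2-ene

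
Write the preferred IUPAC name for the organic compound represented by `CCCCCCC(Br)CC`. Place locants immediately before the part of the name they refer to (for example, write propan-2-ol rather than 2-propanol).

The longest carbon chain is 9 atoms: the parent is nonane.
The numbering direction is chosen so that the substituent locant set {3} is lower than {7} at the first point of difference.
That gives a bromo group at C-3.
Putting it together: 3-bromononane.

3-bromononane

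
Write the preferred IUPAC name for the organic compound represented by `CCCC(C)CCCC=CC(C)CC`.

3,9-dimethyldodec-4-ene

The longest carbon chain that includes the multiple bond has 12 carbons, so the parent hydride is dodecane.
There is one C=C double bond, indicated by the ending -ene.
Number the chain so that numbering from this end puts the double bond at C-4 rather than C-8.
That gives the double bond between C-4 and C-5; methyl groups at C-3 and C-9.
The name is 3,9-dimethyldodec-4-ene.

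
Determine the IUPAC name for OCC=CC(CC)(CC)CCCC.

The longest carbon chain that includes the –OH group and the multiple bond has 8 carbons, so the parent hydride is octane.
An alcohol (–OH) is the principal characteristic group, giving the suffix -ol.
There is one C=C double bond, indicated by the ending -ene.
Choose the numbering such that numbering from this end puts the hydroxyl group at C-1 rather than C-8.
This places the hydroxyl at C-1; the double bond between C-2 and C-3; two ethyl groups at C-4.
Assembling the pieces gives 4,4-diethyloct-2-en-1-ol.

4,4-diethyloct-2-en-1-ol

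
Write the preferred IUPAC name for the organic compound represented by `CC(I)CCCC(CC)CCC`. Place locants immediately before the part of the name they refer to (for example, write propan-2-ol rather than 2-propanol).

6-ethyl-2-iodononane

The longest carbon chain is 9 atoms: the parent is nonane.
The numbering direction is chosen so that the substituent locant set {2,6} is lower than {4,8} at the first point of difference.
With this numbering: an ethyl group at C-6; an iodo group at C-2.
Prefixes are listed alphabetically: ethyl, iodo.
Putting it together: 6-ethyl-2-iodononane.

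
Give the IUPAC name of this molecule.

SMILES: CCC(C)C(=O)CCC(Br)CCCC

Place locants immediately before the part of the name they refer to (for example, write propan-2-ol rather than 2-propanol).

The longest chain bearing the carbonyl is 11 carbons long (undecane).
A ketone (C=O on an internal carbon) is the principal characteristic group, giving the suffix -one.
The numbering direction is chosen so that numbering from this end puts the carbonyl group at C-4 rather than C-8.
That gives the carbonyl at C-4; a bromo group at C-7; a methyl group at C-3.
Prefixes are listed alphabetically: bromo, methyl.
Putting it together: 7-bromo-3-methylundecan-4-one.

7-bromo-3-methylundecan-4-one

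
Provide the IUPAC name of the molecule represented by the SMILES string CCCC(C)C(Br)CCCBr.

The parent chain contains 8 carbons (octane).
Choose the numbering such that the substituent locant set {1,4,5} is lower than {4,5,8} at the first point of difference.
That gives bromo groups at C-1 and C-4; a methyl group at C-5.
Prefixes are listed alphabetically: bromo, methyl.
Putting it together: 1,4-dibromo-5-methyloctane.

1,4-dibromo-5-methyloctane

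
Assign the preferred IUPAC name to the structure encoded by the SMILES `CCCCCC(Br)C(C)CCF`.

4-bromo-1-fluoro-3-methylnonane

The longest carbon chain is 9 atoms: the parent is nonane.
The numbering direction is chosen so that the substituent locant set {1,3,4} is lower than {6,7,9} at the first point of difference.
This places a bromo group at C-4; a fluoro group at C-1; a methyl group at C-3.
Prefixes are listed alphabetically: bromo, fluoro, methyl.
Assembling the pieces gives 4-bromo-1-fluoro-3-methylnonane.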